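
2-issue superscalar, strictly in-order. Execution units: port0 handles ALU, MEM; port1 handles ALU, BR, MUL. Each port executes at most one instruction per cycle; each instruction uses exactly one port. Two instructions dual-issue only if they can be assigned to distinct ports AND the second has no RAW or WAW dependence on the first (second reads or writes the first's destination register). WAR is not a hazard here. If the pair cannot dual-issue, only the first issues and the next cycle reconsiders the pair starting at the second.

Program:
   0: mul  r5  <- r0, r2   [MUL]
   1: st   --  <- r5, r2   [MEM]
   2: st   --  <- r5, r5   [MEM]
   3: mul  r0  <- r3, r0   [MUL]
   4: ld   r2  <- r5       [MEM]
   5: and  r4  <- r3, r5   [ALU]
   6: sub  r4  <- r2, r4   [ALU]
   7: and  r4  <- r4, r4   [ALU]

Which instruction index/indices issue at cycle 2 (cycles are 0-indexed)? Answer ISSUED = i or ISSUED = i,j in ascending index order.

ISSUED = 2,3

0. mul @i0  | RAW r5
1. st @i1  | no-port MEM/MEM
2. st;mul @i2&i3  | 2-wide
3. ld;and @i4&i5  | 2-wide
4. sub @i6  | RAW+WAW r4
5. and @i7  | tail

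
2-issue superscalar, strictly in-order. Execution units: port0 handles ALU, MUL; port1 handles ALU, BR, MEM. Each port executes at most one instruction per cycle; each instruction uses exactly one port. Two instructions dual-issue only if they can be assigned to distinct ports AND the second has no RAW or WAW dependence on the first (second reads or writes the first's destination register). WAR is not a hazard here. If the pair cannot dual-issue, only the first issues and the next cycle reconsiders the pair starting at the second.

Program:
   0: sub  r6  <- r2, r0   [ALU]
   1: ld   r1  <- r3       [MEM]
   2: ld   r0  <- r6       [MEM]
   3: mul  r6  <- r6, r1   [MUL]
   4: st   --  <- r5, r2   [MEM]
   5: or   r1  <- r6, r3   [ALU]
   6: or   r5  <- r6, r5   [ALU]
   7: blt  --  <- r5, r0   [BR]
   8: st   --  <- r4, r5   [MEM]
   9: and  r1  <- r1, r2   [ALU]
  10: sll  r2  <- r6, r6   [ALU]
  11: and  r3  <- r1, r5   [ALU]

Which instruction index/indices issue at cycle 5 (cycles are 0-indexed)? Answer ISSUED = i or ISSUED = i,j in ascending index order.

ISSUED = 8,9

0. sub.ALU+ld.MEM @i0+i1  | 2-wide
1. ld.MEM+mul.MUL @i2+i3  | 2-wide
2. st.MEM+or.ALU @i4+i5  | 2-wide
3. or.ALU @i6  | RAW r5
4. blt.BR @i7  | no-port BR/MEM
5. st.MEM+and.ALU @i8+i9  | 2-wide
6. sll.ALU+and.ALU @i10+i11  | 2-wide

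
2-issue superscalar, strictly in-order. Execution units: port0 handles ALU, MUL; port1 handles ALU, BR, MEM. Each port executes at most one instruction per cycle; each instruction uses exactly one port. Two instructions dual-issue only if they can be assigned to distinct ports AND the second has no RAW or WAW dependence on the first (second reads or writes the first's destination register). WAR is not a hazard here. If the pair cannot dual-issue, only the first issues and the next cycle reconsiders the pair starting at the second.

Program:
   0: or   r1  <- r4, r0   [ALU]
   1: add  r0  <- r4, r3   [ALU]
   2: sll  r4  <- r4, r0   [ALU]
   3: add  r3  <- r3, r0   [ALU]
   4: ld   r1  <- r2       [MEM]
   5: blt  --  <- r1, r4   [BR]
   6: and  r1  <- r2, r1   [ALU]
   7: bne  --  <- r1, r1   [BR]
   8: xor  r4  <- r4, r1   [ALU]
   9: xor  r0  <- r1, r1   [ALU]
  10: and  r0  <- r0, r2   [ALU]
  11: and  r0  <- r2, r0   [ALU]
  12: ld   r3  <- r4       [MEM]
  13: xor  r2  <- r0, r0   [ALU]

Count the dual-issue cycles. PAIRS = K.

PAIRS = 5

t=0 i0&i1:or/add ; dual
t=1 i2&i3:sll/add ; dual
t=2 i4:ld ; no-port MEM/BR
t=3 i5&i6:blt/and ; dual
t=4 i7&i8:bne/xor ; dual
t=5 i9:xor ; RAW+WAW r0
t=6 i10:and ; RAW+WAW r0
t=7 i11&i12:and/ld ; dual
t=8 i13:xor ; tail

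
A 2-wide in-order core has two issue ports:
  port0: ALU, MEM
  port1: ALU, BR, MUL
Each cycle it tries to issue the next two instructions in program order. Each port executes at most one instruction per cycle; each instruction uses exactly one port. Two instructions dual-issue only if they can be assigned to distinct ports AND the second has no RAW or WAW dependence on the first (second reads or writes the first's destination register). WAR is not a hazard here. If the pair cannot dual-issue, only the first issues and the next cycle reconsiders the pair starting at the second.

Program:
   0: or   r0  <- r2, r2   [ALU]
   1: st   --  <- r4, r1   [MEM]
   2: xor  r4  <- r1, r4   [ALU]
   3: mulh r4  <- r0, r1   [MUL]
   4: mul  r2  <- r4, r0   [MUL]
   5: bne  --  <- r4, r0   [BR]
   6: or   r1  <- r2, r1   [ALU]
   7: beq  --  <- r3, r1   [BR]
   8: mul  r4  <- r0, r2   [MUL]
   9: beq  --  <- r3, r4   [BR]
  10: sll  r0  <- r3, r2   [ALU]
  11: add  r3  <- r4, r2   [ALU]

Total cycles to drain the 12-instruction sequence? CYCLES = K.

  cy0 -> i0,i1 (or.ALU+st.MEM) pair
  cy1 -> i2 (xor.ALU) WAW r4
  cy2 -> i3 (mulh.MUL) no-port MUL/MUL
  cy3 -> i4 (mul.MUL) no-port MUL/BR
  cy4 -> i5,i6 (bne.BR+or.ALU) pair
  cy5 -> i7 (beq.BR) no-port BR/MUL
  cy6 -> i8 (mul.MUL) no-port MUL/BR
  cy7 -> i9,i10 (beq.BR+sll.ALU) pair
  cy8 -> i11 (add.ALU) tail

CYCLES = 9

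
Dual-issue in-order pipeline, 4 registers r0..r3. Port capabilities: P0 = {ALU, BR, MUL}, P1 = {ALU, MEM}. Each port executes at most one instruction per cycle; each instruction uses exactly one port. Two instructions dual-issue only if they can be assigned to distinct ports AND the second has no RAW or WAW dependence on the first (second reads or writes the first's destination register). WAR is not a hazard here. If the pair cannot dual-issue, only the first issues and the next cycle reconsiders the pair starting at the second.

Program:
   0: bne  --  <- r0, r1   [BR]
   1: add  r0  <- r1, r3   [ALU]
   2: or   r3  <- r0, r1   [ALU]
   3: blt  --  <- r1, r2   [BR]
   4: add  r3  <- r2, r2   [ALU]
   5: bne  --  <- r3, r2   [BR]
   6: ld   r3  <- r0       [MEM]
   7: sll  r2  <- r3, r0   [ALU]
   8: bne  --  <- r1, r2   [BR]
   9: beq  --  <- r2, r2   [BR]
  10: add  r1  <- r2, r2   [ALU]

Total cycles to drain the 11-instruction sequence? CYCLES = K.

  cy0 -> i0/i1 (bne/add) dual
  cy1 -> i2/i3 (or/blt) dual
  cy2 -> i4 (add) RAW r3
  cy3 -> i5/i6 (bne/ld) dual
  cy4 -> i7 (sll) RAW r2
  cy5 -> i8 (bne) no-port BR/BR
  cy6 -> i9/i10 (beq/add) dual

CYCLES = 7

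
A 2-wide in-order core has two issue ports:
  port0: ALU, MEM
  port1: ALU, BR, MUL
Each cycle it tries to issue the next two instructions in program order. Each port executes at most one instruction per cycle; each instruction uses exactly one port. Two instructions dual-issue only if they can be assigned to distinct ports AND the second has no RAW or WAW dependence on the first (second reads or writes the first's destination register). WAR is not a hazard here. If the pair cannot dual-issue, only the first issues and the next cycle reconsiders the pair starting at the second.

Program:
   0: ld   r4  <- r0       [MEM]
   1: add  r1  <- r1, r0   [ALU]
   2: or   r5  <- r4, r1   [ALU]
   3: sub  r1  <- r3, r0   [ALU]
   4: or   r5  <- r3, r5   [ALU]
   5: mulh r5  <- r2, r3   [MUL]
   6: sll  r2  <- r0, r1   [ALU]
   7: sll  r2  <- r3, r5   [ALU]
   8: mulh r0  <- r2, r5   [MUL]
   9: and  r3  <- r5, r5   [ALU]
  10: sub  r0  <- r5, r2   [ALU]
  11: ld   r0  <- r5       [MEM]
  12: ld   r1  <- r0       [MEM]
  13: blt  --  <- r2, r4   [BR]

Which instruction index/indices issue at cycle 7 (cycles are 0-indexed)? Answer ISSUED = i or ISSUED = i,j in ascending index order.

ISSUED = 11

  cy0 -> i0,i1 (ld/add) pair
  cy1 -> i2,i3 (or/sub) pair
  cy2 -> i4 (or) WAW r5
  cy3 -> i5,i6 (mulh/sll) pair
  cy4 -> i7 (sll) RAW r2
  cy5 -> i8,i9 (mulh/and) pair
  cy6 -> i10 (sub) WAW r0
  cy7 -> i11 (ld) no-port MEM/MEM
  cy8 -> i12,i13 (ld/blt) pair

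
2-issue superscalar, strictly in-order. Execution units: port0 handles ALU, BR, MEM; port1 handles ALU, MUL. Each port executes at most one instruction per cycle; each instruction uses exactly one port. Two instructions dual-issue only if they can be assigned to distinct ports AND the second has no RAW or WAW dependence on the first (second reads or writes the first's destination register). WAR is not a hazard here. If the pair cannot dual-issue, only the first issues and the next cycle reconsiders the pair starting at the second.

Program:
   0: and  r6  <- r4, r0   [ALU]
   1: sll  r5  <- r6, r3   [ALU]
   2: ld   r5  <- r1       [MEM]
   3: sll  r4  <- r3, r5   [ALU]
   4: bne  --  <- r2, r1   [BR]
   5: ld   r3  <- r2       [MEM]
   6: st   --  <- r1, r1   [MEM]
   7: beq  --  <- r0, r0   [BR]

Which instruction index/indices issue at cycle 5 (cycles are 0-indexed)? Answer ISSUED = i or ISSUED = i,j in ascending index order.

ISSUED = 6

[0] i0  and.ALU  -- RAW r6
[1] i1  sll.ALU  -- WAW r5
[2] i2  ld.MEM  -- RAW r5
[3] i3/i4  sll.ALU bne.BR  -- dual
[4] i5  ld.MEM  -- no-port MEM/MEM
[5] i6  st.MEM  -- no-port MEM/BR
[6] i7  beq.BR  -- tail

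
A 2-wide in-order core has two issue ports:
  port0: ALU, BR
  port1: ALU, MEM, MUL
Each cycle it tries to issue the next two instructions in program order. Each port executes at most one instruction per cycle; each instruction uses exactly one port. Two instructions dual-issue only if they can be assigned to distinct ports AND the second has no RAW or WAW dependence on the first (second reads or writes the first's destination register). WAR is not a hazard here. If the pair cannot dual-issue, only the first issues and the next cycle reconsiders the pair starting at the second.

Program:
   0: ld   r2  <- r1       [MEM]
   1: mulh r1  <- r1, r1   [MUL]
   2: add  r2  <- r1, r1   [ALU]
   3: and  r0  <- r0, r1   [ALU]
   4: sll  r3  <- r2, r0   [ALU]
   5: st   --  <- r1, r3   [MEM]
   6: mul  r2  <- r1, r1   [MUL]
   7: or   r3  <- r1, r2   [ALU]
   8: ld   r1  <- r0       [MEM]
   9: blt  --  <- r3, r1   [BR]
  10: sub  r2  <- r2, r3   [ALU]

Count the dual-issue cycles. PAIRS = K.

PAIRS = 3

  cy0 -> i0 (ld.MEM) no-port MEM/MUL
  cy1 -> i1 (mulh.MUL) RAW r1
  cy2 -> i2/i3 (add.ALU/and.ALU) dual
  cy3 -> i4 (sll.ALU) RAW r3
  cy4 -> i5 (st.MEM) no-port MEM/MUL
  cy5 -> i6 (mul.MUL) RAW r2
  cy6 -> i7/i8 (or.ALU/ld.MEM) dual
  cy7 -> i9/i10 (blt.BR/sub.ALU) dual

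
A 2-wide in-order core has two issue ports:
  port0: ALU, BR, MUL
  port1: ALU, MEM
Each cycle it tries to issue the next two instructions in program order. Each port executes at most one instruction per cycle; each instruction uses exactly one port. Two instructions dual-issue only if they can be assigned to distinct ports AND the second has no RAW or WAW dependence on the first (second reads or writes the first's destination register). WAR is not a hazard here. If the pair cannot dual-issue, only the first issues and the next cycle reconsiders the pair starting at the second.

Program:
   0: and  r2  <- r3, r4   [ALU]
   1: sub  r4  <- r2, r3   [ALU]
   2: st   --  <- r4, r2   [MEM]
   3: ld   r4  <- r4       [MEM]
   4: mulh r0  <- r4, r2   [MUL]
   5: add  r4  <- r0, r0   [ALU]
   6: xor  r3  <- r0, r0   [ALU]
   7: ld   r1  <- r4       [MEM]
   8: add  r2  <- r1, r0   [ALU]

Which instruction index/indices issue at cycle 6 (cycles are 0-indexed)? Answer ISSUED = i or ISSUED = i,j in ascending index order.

ISSUED = 7

t=0 i0:and ; RAW r2
t=1 i1:sub ; RAW r4
t=2 i2:st ; no-port MEM/MEM
t=3 i3:ld ; RAW r4
t=4 i4:mulh ; RAW r0
t=5 i5/i6:add;xor ; pair
t=6 i7:ld ; RAW r1
t=7 i8:add ; tail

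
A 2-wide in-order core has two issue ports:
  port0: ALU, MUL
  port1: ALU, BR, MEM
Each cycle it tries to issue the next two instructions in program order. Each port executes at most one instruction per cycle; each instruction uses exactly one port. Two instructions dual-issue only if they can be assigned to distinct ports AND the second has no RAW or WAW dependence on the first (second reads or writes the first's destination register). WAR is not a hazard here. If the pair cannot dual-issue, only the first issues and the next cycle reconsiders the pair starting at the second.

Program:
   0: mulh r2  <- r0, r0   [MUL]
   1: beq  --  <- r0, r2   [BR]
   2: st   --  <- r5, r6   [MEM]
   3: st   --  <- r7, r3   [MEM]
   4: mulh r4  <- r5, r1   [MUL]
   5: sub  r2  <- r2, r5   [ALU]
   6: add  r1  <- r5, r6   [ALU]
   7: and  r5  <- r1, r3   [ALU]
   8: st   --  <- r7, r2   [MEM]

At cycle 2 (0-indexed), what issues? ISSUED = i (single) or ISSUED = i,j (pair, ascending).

ISSUED = 2

  cy0 -> i0 (mulh.MUL) RAW r2
  cy1 -> i1 (beq.BR) no-port BR/MEM
  cy2 -> i2 (st.MEM) no-port MEM/MEM
  cy3 -> i3+i4 (st.MEM mulh.MUL) 2-wide
  cy4 -> i5+i6 (sub.ALU add.ALU) 2-wide
  cy5 -> i7+i8 (and.ALU st.MEM) 2-wide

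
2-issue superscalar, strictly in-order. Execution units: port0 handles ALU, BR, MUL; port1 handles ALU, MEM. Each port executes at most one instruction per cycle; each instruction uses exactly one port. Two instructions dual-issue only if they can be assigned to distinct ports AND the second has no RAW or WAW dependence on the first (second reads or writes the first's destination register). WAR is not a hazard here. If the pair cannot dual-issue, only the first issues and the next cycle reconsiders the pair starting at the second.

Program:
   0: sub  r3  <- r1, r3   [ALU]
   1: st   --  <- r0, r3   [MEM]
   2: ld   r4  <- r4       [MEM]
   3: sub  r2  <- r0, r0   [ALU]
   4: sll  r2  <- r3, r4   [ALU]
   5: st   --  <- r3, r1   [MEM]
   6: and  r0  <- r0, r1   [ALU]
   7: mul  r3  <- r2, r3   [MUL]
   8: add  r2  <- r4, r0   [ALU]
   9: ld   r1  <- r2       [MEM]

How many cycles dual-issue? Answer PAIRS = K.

PAIRS = 3

#0 head=0: sub.ALU i0 RAW r3
#1 head=1: st.MEM i1 no-port MEM/MEM
#2 head=2: ld.MEM/sub.ALU i2+i3 2-wide
#3 head=4: sll.ALU/st.MEM i4+i5 2-wide
#4 head=6: and.ALU/mul.MUL i6+i7 2-wide
#5 head=8: add.ALU i8 RAW r2
#6 head=9: ld.MEM i9 tail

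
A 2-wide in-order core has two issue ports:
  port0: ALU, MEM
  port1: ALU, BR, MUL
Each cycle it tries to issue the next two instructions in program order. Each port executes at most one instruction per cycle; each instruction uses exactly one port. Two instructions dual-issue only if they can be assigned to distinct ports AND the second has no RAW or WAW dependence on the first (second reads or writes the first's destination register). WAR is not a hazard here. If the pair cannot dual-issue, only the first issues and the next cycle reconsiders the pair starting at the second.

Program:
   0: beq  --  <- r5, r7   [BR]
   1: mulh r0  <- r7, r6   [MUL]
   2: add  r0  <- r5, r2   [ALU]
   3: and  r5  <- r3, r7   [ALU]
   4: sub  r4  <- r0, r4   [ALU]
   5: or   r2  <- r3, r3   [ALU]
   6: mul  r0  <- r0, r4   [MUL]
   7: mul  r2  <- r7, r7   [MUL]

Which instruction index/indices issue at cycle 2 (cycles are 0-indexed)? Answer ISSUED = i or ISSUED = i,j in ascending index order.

  cy0 -> i0 (beq.BR) no-port BR/MUL
  cy1 -> i1 (mulh.MUL) WAW r0
  cy2 -> i2&i3 (add.ALU/and.ALU) 2-wide
  cy3 -> i4&i5 (sub.ALU/or.ALU) 2-wide
  cy4 -> i6 (mul.MUL) no-port MUL/MUL
  cy5 -> i7 (mul.MUL) tail

ISSUED = 2,3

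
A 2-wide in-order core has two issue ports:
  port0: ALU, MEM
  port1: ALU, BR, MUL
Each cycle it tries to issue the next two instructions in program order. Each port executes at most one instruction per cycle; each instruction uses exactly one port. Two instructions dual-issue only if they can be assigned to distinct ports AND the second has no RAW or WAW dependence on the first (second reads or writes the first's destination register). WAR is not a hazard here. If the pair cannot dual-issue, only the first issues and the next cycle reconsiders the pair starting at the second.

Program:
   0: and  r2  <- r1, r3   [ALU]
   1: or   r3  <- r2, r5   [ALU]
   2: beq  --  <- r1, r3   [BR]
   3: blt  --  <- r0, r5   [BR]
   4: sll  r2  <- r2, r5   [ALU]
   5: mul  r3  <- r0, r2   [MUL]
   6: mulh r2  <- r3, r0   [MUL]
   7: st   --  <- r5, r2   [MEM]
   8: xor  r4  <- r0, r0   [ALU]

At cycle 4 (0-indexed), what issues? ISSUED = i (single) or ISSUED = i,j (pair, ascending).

ISSUED = 5

0. and @i0  | RAW r2
1. or @i1  | RAW r3
2. beq @i2  | no-port BR/BR
3. blt+sll @i3,i4  | dual
4. mul @i5  | no-port MUL/MUL
5. mulh @i6  | RAW r2
6. st+xor @i7,i8  | dual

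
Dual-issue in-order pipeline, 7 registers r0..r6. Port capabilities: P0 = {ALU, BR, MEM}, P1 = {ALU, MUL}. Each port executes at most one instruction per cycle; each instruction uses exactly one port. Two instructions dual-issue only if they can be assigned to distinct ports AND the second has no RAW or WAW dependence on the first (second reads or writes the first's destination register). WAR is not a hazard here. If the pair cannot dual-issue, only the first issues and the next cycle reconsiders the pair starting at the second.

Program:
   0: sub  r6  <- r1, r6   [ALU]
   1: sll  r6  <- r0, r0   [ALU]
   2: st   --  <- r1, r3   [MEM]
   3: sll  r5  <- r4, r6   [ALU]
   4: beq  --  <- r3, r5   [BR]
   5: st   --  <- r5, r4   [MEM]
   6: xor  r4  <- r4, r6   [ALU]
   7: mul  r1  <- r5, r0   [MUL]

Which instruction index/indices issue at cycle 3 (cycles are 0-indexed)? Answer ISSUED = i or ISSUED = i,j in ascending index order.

c0: i0 sub  WAW r6
c1: i1,i2 sll/st  dual
c2: i3 sll  RAW r5
c3: i4 beq  no-port BR/MEM
c4: i5,i6 st/xor  dual
c5: i7 mul  tail

ISSUED = 4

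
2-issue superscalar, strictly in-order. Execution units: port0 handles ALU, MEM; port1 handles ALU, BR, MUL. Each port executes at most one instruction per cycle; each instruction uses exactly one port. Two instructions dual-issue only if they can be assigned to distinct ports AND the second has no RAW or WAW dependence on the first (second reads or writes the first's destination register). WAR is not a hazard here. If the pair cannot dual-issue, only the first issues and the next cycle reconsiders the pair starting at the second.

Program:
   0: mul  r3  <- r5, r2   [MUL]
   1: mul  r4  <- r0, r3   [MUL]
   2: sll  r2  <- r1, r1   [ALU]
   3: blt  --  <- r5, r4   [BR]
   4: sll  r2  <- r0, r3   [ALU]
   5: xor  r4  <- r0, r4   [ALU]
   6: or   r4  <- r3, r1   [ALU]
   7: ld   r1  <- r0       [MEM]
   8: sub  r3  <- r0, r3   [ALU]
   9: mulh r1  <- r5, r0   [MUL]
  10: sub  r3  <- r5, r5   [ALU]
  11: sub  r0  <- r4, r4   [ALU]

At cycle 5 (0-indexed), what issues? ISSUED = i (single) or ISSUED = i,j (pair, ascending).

ISSUED = 8,9

#0 head=0: mul.MUL i0 no-port MUL/MUL
#1 head=1: mul.MUL/sll.ALU i1+i2 pair
#2 head=3: blt.BR/sll.ALU i3+i4 pair
#3 head=5: xor.ALU i5 WAW r4
#4 head=6: or.ALU/ld.MEM i6+i7 pair
#5 head=8: sub.ALU/mulh.MUL i8+i9 pair
#6 head=10: sub.ALU/sub.ALU i10+i11 pair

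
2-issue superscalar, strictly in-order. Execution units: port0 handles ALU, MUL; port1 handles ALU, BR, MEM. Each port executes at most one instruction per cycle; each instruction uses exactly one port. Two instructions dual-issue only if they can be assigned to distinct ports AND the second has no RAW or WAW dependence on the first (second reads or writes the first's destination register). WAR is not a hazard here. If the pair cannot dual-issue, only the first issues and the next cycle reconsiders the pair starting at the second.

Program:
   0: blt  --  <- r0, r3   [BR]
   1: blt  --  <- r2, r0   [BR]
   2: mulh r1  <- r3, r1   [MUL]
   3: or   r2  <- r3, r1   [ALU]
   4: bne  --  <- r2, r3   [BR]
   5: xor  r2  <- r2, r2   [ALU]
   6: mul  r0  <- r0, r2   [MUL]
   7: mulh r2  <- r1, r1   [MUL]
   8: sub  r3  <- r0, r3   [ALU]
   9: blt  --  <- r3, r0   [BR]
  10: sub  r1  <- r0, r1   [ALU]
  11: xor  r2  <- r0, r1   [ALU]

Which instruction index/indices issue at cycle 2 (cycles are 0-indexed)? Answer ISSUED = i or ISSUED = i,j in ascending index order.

t=0 i0:blt.BR ; no-port BR/BR
t=1 i1/i2:blt.BR/mulh.MUL ; pair
t=2 i3:or.ALU ; RAW r2
t=3 i4/i5:bne.BR/xor.ALU ; pair
t=4 i6:mul.MUL ; no-port MUL/MUL
t=5 i7/i8:mulh.MUL/sub.ALU ; pair
t=6 i9/i10:blt.BR/sub.ALU ; pair
t=7 i11:xor.ALU ; tail

ISSUED = 3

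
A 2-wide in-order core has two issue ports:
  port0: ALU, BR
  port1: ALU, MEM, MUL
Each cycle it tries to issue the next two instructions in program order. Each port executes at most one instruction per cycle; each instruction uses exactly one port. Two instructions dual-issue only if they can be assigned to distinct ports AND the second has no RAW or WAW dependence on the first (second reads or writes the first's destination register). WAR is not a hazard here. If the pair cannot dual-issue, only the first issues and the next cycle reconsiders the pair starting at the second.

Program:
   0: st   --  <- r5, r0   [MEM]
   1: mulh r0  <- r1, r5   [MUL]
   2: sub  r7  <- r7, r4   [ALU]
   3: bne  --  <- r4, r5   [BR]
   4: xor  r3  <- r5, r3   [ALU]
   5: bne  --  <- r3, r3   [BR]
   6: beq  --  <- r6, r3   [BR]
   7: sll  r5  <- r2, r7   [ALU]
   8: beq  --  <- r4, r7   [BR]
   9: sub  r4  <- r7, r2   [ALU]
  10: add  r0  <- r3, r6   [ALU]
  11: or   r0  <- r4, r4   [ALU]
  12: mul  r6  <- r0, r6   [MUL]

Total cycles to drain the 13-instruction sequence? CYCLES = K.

[0] i0  st.MEM  -- no-port MEM/MUL
[1] i1+i2  mulh.MUL;sub.ALU  -- dual
[2] i3+i4  bne.BR;xor.ALU  -- dual
[3] i5  bne.BR  -- no-port BR/BR
[4] i6+i7  beq.BR;sll.ALU  -- dual
[5] i8+i9  beq.BR;sub.ALU  -- dual
[6] i10  add.ALU  -- WAW r0
[7] i11  or.ALU  -- RAW r0
[8] i12  mul.MUL  -- tail

CYCLES = 9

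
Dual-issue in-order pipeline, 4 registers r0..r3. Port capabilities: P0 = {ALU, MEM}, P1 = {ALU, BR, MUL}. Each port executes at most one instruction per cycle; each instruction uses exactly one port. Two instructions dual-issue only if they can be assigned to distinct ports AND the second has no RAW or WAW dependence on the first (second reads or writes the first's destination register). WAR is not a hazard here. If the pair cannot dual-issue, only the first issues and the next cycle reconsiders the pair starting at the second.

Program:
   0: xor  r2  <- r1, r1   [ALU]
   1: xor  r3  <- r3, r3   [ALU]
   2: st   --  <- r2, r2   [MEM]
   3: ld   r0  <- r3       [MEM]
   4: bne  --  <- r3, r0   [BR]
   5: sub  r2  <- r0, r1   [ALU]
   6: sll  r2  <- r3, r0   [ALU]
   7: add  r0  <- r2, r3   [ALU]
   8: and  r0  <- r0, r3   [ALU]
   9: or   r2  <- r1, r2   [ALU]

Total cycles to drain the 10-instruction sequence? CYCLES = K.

CYCLES = 7

c0: i0/i1 xor.ALU;xor.ALU  dual
c1: i2 st.MEM  no-port MEM/MEM
c2: i3 ld.MEM  RAW r0
c3: i4/i5 bne.BR;sub.ALU  dual
c4: i6 sll.ALU  RAW r2
c5: i7 add.ALU  RAW+WAW r0
c6: i8/i9 and.ALU;or.ALU  dual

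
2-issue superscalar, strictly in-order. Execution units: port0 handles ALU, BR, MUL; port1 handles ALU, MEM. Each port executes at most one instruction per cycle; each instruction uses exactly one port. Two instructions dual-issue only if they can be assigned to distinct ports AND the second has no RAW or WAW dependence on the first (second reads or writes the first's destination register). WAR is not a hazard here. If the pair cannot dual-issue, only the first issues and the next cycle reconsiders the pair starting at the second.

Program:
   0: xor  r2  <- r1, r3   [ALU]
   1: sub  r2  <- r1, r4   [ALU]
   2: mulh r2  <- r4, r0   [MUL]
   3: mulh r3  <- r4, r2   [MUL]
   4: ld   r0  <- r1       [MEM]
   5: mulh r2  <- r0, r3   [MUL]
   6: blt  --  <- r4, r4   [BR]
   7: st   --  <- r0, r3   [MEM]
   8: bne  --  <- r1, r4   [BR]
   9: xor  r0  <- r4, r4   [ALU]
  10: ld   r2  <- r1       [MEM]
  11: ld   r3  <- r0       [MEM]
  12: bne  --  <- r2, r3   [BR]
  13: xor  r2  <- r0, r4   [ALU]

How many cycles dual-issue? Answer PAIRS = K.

t=0 i0:xor ; WAW r2
t=1 i1:sub ; WAW r2
t=2 i2:mulh ; no-port MUL/MUL
t=3 i3&i4:mulh+ld ; dual
t=4 i5:mulh ; no-port MUL/BR
t=5 i6&i7:blt+st ; dual
t=6 i8&i9:bne+xor ; dual
t=7 i10:ld ; no-port MEM/MEM
t=8 i11:ld ; RAW r3
t=9 i12&i13:bne+xor ; dual

PAIRS = 4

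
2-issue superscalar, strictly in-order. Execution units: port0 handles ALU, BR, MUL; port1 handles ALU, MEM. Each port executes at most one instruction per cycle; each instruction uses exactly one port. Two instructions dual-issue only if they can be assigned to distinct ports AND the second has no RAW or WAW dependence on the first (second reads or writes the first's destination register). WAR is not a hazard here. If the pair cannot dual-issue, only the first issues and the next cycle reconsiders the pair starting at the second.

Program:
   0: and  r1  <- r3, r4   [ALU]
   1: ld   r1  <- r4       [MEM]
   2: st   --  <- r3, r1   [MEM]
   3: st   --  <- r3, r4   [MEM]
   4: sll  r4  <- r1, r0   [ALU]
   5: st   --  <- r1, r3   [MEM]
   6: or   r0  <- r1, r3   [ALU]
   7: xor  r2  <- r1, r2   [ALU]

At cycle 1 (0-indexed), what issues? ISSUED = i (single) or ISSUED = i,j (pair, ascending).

#0 head=0: and.ALU i0 WAW r1
#1 head=1: ld.MEM i1 no-port MEM/MEM
#2 head=2: st.MEM i2 no-port MEM/MEM
#3 head=3: st.MEM/sll.ALU i3+i4 pair
#4 head=5: st.MEM/or.ALU i5+i6 pair
#5 head=7: xor.ALU i7 tail

ISSUED = 1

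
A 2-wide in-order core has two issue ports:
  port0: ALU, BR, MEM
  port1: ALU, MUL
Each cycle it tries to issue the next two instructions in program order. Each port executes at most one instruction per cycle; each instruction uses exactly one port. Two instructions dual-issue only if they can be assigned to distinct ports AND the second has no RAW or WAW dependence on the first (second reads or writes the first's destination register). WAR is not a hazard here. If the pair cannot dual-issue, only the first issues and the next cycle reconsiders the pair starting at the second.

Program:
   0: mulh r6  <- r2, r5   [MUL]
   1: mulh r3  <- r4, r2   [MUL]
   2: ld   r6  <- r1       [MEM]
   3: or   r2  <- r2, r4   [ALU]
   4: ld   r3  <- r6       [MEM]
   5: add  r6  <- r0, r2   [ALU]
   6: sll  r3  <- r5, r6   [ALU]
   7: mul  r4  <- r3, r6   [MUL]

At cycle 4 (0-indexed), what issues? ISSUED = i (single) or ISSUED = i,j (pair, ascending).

c0: i0 mulh.MUL  no-port MUL/MUL
c1: i1+i2 mulh.MUL;ld.MEM  2-wide
c2: i3+i4 or.ALU;ld.MEM  2-wide
c3: i5 add.ALU  RAW r6
c4: i6 sll.ALU  RAW r3
c5: i7 mul.MUL  tail

ISSUED = 6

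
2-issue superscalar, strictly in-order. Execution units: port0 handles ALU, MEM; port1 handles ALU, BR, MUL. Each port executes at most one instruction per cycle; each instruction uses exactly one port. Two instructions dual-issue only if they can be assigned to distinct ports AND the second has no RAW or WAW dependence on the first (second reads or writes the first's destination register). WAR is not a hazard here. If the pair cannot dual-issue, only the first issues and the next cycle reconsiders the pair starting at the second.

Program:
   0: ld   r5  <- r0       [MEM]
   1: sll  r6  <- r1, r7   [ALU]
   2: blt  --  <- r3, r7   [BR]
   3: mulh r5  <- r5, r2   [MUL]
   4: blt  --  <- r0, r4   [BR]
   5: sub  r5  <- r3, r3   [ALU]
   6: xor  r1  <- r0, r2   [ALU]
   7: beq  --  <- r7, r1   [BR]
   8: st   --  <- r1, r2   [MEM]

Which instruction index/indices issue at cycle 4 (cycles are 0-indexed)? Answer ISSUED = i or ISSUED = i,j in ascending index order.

ISSUED = 6

  cy0 -> i0&i1 (ld;sll) 2-wide
  cy1 -> i2 (blt) no-port BR/MUL
  cy2 -> i3 (mulh) no-port MUL/BR
  cy3 -> i4&i5 (blt;sub) 2-wide
  cy4 -> i6 (xor) RAW r1
  cy5 -> i7&i8 (beq;st) 2-wide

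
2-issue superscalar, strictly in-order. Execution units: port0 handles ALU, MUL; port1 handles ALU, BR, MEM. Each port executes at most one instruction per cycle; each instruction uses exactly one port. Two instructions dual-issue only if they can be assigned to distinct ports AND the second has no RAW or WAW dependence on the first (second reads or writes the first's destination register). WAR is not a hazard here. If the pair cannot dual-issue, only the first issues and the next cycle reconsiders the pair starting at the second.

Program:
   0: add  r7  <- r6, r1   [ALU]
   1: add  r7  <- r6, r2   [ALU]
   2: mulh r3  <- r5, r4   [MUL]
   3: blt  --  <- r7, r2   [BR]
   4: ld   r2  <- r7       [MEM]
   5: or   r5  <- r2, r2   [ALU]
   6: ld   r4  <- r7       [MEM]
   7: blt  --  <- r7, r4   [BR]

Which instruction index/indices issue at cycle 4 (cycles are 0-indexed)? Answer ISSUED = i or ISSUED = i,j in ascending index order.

#0 head=0: add.ALU i0 WAW r7
#1 head=1: add.ALU;mulh.MUL i1+i2 dual
#2 head=3: blt.BR i3 no-port BR/MEM
#3 head=4: ld.MEM i4 RAW r2
#4 head=5: or.ALU;ld.MEM i5+i6 dual
#5 head=7: blt.BR i7 tail

ISSUED = 5,6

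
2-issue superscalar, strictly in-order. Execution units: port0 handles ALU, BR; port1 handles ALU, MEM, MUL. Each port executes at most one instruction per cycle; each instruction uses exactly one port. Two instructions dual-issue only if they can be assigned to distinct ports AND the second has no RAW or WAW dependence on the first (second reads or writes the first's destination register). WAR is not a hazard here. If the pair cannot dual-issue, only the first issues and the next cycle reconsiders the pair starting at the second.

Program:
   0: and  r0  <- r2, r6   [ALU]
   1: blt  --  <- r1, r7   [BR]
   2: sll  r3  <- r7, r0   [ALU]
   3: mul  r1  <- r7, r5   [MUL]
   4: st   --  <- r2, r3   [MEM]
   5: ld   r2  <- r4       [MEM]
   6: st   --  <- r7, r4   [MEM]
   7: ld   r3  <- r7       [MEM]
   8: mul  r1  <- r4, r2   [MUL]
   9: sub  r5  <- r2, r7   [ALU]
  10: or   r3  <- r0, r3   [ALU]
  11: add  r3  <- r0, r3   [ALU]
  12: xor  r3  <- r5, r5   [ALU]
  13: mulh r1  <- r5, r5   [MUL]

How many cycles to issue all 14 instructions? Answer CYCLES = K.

c0: i0+i1 and.ALU blt.BR  2-wide
c1: i2+i3 sll.ALU mul.MUL  2-wide
c2: i4 st.MEM  no-port MEM/MEM
c3: i5 ld.MEM  no-port MEM/MEM
c4: i6 st.MEM  no-port MEM/MEM
c5: i7 ld.MEM  no-port MEM/MUL
c6: i8+i9 mul.MUL sub.ALU  2-wide
c7: i10 or.ALU  RAW+WAW r3
c8: i11 add.ALU  WAW r3
c9: i12+i13 xor.ALU mulh.MUL  2-wide

CYCLES = 10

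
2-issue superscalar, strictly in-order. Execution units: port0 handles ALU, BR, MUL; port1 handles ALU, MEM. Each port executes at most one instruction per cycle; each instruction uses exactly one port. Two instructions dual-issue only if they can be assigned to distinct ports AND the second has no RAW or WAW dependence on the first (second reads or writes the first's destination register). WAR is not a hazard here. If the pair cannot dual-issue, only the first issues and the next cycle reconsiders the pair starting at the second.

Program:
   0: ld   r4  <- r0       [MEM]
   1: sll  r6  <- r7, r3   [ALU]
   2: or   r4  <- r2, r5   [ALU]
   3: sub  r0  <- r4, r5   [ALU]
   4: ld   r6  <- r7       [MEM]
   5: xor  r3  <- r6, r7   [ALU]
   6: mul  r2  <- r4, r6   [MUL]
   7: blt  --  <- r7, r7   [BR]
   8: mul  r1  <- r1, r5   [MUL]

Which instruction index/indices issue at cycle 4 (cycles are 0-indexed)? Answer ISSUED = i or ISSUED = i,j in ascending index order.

  cy0 -> i0+i1 (ld.MEM;sll.ALU) pair
  cy1 -> i2 (or.ALU) RAW r4
  cy2 -> i3+i4 (sub.ALU;ld.MEM) pair
  cy3 -> i5+i6 (xor.ALU;mul.MUL) pair
  cy4 -> i7 (blt.BR) no-port BR/MUL
  cy5 -> i8 (mul.MUL) tail

ISSUED = 7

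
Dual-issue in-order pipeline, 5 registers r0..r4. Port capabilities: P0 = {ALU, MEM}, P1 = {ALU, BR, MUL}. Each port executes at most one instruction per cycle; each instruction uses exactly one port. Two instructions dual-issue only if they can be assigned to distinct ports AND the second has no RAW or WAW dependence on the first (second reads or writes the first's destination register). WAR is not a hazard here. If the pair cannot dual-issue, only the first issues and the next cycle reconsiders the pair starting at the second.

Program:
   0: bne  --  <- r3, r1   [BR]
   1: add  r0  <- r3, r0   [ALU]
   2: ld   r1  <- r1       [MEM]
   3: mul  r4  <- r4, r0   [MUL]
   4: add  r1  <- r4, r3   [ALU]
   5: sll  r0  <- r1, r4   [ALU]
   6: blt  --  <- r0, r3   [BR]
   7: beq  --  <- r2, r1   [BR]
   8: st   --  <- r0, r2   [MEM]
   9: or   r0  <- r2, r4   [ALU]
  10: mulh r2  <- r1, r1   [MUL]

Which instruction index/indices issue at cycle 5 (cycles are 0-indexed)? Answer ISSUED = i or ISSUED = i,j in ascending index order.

ISSUED = 7,8

  cy0 -> i0,i1 (bne.BR+add.ALU) 2-wide
  cy1 -> i2,i3 (ld.MEM+mul.MUL) 2-wide
  cy2 -> i4 (add.ALU) RAW r1
  cy3 -> i5 (sll.ALU) RAW r0
  cy4 -> i6 (blt.BR) no-port BR/BR
  cy5 -> i7,i8 (beq.BR+st.MEM) 2-wide
  cy6 -> i9,i10 (or.ALU+mulh.MUL) 2-wide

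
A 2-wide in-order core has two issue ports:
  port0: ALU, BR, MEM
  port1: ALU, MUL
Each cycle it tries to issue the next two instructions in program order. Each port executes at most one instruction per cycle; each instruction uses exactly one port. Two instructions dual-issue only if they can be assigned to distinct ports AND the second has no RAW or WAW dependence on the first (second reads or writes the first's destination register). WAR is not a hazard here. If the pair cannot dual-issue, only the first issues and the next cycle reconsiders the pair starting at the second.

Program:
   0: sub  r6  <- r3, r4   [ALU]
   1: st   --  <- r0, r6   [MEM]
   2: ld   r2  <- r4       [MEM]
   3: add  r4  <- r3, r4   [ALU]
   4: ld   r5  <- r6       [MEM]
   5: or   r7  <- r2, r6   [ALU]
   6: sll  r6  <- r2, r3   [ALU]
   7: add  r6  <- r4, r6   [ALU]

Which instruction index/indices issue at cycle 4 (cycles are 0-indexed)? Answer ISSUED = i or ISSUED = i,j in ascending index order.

c0: i0 sub  RAW r6
c1: i1 st  no-port MEM/MEM
c2: i2&i3 ld;add  pair
c3: i4&i5 ld;or  pair
c4: i6 sll  RAW+WAW r6
c5: i7 add  tail

ISSUED = 6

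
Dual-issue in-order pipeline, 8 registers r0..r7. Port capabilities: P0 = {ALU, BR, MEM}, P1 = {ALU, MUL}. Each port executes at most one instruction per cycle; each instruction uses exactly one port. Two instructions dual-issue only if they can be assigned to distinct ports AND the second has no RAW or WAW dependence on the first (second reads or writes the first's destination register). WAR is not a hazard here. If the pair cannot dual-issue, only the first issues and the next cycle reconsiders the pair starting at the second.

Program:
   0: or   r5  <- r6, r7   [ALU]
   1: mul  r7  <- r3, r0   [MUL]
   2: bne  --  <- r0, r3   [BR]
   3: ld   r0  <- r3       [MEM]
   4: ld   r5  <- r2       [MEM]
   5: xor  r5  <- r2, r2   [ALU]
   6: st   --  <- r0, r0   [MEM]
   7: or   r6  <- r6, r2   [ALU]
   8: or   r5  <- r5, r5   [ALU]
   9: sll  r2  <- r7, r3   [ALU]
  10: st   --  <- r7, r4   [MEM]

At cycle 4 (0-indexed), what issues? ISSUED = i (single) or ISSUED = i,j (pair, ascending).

0. or mul @i0&i1  | 2-wide
1. bne @i2  | no-port BR/MEM
2. ld @i3  | no-port MEM/MEM
3. ld @i4  | WAW r5
4. xor st @i5&i6  | 2-wide
5. or or @i7&i8  | 2-wide
6. sll st @i9&i10  | 2-wide

ISSUED = 5,6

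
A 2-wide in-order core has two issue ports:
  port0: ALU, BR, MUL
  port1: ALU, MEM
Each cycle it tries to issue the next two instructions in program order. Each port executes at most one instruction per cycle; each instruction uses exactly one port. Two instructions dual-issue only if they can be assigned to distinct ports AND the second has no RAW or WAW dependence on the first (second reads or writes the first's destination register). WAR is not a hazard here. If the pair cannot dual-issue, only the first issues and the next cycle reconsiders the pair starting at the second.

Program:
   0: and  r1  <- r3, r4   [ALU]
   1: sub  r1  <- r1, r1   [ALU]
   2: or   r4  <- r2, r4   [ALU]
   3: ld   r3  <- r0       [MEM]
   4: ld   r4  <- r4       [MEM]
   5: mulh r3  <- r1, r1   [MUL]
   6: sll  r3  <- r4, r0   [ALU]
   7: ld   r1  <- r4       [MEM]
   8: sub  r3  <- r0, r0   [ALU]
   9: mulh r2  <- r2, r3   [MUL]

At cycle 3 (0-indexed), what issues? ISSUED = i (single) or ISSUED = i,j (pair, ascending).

t=0 i0:and.ALU ; RAW+WAW r1
t=1 i1+i2:sub.ALU/or.ALU ; pair
t=2 i3:ld.MEM ; no-port MEM/MEM
t=3 i4+i5:ld.MEM/mulh.MUL ; pair
t=4 i6+i7:sll.ALU/ld.MEM ; pair
t=5 i8:sub.ALU ; RAW r3
t=6 i9:mulh.MUL ; tail

ISSUED = 4,5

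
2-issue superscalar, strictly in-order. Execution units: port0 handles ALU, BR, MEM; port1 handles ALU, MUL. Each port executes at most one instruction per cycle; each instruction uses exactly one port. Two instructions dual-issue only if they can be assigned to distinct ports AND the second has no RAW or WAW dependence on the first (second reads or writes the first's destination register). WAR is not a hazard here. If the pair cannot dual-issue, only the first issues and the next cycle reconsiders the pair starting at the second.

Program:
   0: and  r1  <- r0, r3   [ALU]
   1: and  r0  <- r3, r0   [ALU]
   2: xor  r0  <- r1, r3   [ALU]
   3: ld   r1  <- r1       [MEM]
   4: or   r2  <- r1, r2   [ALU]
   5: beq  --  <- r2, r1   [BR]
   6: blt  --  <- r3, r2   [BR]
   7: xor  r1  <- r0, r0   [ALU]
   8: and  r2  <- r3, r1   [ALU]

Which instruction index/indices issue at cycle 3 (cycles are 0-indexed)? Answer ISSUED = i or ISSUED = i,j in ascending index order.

ISSUED = 5

[0] i0/i1  and.ALU/and.ALU  -- dual
[1] i2/i3  xor.ALU/ld.MEM  -- dual
[2] i4  or.ALU  -- RAW r2
[3] i5  beq.BR  -- no-port BR/BR
[4] i6/i7  blt.BR/xor.ALU  -- dual
[5] i8  and.ALU  -- tail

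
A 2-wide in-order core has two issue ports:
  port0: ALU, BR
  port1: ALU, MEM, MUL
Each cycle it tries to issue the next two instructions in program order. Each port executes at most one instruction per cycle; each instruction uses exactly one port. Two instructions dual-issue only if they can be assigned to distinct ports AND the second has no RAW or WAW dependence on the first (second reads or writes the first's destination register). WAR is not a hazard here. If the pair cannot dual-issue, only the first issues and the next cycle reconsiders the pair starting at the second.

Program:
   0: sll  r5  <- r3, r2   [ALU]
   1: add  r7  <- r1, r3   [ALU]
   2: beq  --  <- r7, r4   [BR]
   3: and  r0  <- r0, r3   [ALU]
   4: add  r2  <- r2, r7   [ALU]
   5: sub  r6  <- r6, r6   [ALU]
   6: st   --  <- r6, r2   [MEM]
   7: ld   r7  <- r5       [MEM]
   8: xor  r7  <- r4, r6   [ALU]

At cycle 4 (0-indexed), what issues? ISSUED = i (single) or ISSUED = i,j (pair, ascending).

ISSUED = 7

#0 head=0: sll.ALU/add.ALU i0&i1 2-wide
#1 head=2: beq.BR/and.ALU i2&i3 2-wide
#2 head=4: add.ALU/sub.ALU i4&i5 2-wide
#3 head=6: st.MEM i6 no-port MEM/MEM
#4 head=7: ld.MEM i7 WAW r7
#5 head=8: xor.ALU i8 tail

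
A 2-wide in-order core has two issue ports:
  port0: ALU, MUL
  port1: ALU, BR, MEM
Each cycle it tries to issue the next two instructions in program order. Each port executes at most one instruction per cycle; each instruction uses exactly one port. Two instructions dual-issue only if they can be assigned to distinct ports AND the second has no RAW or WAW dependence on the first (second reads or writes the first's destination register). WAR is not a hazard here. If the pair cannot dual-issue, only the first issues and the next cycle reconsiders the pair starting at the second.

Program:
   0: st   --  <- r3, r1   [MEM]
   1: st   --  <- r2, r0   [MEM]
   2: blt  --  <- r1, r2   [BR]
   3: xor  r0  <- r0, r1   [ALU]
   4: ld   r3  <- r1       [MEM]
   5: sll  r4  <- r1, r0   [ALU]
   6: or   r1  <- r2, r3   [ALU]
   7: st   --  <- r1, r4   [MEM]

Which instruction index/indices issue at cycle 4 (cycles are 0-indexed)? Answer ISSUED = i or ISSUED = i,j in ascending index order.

t=0 i0:st ; no-port MEM/MEM
t=1 i1:st ; no-port MEM/BR
t=2 i2+i3:blt xor ; pair
t=3 i4+i5:ld sll ; pair
t=4 i6:or ; RAW r1
t=5 i7:st ; tail

ISSUED = 6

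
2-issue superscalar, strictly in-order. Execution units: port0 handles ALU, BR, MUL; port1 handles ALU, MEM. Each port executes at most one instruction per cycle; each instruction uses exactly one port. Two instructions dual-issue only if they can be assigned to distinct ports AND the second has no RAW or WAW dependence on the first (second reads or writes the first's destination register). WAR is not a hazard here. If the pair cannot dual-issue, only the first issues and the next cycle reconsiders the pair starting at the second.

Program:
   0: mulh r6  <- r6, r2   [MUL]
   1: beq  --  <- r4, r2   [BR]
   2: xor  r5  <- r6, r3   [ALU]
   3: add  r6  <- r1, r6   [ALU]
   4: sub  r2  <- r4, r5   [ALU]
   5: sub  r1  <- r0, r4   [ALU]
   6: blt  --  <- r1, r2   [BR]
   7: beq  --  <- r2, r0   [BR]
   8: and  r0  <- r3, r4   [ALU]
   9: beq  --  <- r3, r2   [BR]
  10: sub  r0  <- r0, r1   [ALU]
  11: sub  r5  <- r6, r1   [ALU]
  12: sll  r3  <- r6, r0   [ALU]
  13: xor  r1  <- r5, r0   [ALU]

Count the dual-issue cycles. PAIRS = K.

PAIRS = 5

t=0 i0:mulh ; no-port MUL/BR
t=1 i1/i2:beq/xor ; pair
t=2 i3/i4:add/sub ; pair
t=3 i5:sub ; RAW r1
t=4 i6:blt ; no-port BR/BR
t=5 i7/i8:beq/and ; pair
t=6 i9/i10:beq/sub ; pair
t=7 i11/i12:sub/sll ; pair
t=8 i13:xor ; tail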